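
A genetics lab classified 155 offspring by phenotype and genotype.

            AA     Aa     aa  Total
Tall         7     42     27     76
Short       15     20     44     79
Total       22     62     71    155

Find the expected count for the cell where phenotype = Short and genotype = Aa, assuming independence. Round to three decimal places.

31.600

Row total (Short) = 79; column total (Aa) = 62; grand total N = 155.
Expected count = (row total × column total) / N = 79 × 62 / 155 = 31.600.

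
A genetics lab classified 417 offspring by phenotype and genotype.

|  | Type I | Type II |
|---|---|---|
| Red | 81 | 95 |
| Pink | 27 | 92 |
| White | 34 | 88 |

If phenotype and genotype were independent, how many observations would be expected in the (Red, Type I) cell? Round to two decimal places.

59.93

Row total (Red) = 176; column total (Type I) = 142; grand total N = 417.
Expected count = (row total × column total) / N = 176 × 142 / 417 = 59.93.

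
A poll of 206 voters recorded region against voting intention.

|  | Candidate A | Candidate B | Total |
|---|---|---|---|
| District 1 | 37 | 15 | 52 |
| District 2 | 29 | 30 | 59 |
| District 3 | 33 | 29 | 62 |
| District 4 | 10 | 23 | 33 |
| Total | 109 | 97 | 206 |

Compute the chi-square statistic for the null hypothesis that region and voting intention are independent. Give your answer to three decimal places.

Grand total N = 206.
Expected counts (row total × column total / N):
  District 1, Candidate A: 52×109/206 = 27.51456
  District 1, Candidate B: 52×97/206 = 24.48544
  District 2, Candidate A: 59×109/206 = 31.21845
  District 2, Candidate B: 59×97/206 = 27.78155
  District 3, Candidate A: 62×109/206 = 32.80583
  District 3, Candidate B: 62×97/206 = 29.19417
  District 4, Candidate A: 33×109/206 = 17.46117
  District 4, Candidate B: 33×97/206 = 15.53883
Contributions (O − E)²/E:
  (37 − 27.51456)²/27.51456 = 3.2700
  (15 − 24.48544)²/24.48544 = 3.6746
  (29 − 31.21845)²/31.21845 = 0.1576
  (30 − 27.78155)²/27.78155 = 0.1772
  (33 − 32.80583)²/32.80583 = 0.0011
  (29 − 29.19417)²/29.19417 = 0.0013
  (10 − 17.46117)²/17.46117 = 3.1882
  (23 − 15.53883)²/15.53883 = 3.5826
χ² = 3.2700 + 3.6746 + 0.1576 + 0.1772 + 0.0011 + 0.0013 + 3.1882 + 3.5826 = 14.053

14.053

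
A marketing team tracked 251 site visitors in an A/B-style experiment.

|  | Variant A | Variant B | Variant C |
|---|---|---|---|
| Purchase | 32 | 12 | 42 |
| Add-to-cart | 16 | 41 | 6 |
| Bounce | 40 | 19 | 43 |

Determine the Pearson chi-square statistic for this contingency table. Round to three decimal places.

58.639

Row totals: 86, 63, 102. Column totals: 88, 72, 91. Grand total N = 251.
Expected counts (row total × column total / N):
  Purchase, Variant A: 86×88/251 = 30.1514
  Purchase, Variant B: 86×72/251 = 24.6693
  Purchase, Variant C: 86×91/251 = 31.1793
  Add-to-cart, Variant A: 63×88/251 = 22.0876
  Add-to-cart, Variant B: 63×72/251 = 18.0717
  Add-to-cart, Variant C: 63×91/251 = 22.8406
  Bounce, Variant A: 102×88/251 = 35.7610
  Bounce, Variant B: 102×72/251 = 29.2590
  Bounce, Variant C: 102×91/251 = 36.9801
Contributions (O − E)²/E:
  (32 − 30.1514)²/30.1514 = 0.1133
  (12 − 24.6693)²/24.6693 = 6.5065
  (42 − 31.1793)²/31.1793 = 3.7553
  (16 − 22.0876)²/22.0876 = 1.6778
  (41 − 18.0717)²/18.0717 = 29.0901
  (6 − 22.8406)²/22.8406 = 12.4167
  (40 − 35.7610)²/35.7610 = 0.5025
  (19 − 29.2590)²/29.2590 = 3.5971
  (43 − 36.9801)²/36.9801 = 0.9800
χ² = 0.1133 + 6.5065 + 3.7553 + 1.6778 + 29.0901 + 12.4167 + 0.5025 + 3.5971 + 0.9800 = 58.639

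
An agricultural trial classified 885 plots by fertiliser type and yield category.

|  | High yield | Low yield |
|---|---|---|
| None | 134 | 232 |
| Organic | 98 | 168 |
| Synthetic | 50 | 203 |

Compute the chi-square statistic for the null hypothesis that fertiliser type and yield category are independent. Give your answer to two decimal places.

23.90

Row totals: 366, 266, 253. Column totals: 282, 603. Grand total N = 885.
Expected counts (row total × column total / N):
  None, High yield: 366×282/885 = 116.624
  None, Low yield: 366×603/885 = 249.376
  Organic, High yield: 266×282/885 = 84.759
  Organic, Low yield: 266×603/885 = 181.241
  Synthetic, High yield: 253×282/885 = 80.617
  Synthetic, Low yield: 253×603/885 = 172.383
Contributions (O − E)²/E:
  (134 − 116.624)²/116.624 = 2.5889
  (232 − 249.376)²/249.376 = 1.2107
  (98 − 84.759)²/84.759 = 2.0685
  (168 − 181.241)²/181.241 = 0.9674
  (50 − 80.617)²/80.617 = 11.6278
  (203 − 172.383)²/172.383 = 5.4379
χ² = 2.5889 + 1.2107 + 2.0685 + 0.9674 + 11.6278 + 5.4379 = 23.90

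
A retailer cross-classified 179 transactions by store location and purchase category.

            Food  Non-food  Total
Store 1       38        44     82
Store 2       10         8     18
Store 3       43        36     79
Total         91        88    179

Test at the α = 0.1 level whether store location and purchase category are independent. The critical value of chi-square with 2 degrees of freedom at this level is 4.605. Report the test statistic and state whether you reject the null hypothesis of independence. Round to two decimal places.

Grand total N = 179.
Expected counts (row total × column total / N):
  Store 1, Food: 82×91/179 = 41.687
  Store 1, Non-food: 82×88/179 = 40.313
  Store 2, Food: 18×91/179 = 9.151
  Store 2, Non-food: 18×88/179 = 8.849
  Store 3, Food: 79×91/179 = 40.162
  Store 3, Non-food: 79×88/179 = 38.838
Contributions (O − E)²/E:
  (38 − 41.687)²/41.687 = 0.3261
  (44 − 40.313)²/40.313 = 0.3372
  (10 − 9.151)²/9.151 = 0.0788
  (8 − 8.849)²/8.849 = 0.0815
  (43 − 40.162)²/40.162 = 0.2005
  (36 − 38.838)²/38.838 = 0.2074
χ² = 0.3261 + 0.3372 + 0.0788 + 0.0815 + 0.2005 + 0.2074 = 1.23
df = (3−1)(2−1) = 2. Since 1.23 < 4.605, fail to reject the null hypothesis of independence at α = 0.1.

1.23; fail to reject H₀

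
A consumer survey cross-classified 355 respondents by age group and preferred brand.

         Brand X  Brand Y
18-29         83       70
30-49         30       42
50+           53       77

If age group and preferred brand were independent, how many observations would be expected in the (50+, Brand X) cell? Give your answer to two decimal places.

Row total (50+) = 130; column total (Brand X) = 166; grand total N = 355.
Expected count = (row total × column total) / N = 130 × 166 / 355 = 60.79.

60.79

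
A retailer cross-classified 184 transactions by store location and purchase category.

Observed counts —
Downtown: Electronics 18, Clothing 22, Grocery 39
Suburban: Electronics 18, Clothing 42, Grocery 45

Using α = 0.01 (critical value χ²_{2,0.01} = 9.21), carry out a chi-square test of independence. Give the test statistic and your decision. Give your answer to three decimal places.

Row totals: 79, 105. Column totals: 36, 64, 84. Grand total N = 184.
Expected counts (row total × column total / N):
  Downtown, Electronics: 79×36/184 = 15.4565
  Downtown, Clothing: 79×64/184 = 27.4783
  Downtown, Grocery: 79×84/184 = 36.0652
  Suburban, Electronics: 105×36/184 = 20.5435
  Suburban, Clothing: 105×64/184 = 36.5217
  Suburban, Grocery: 105×84/184 = 47.9348
Contributions (O − E)²/E:
  (18 − 15.4565)²/15.4565 = 0.4186
  (22 − 27.4783)²/27.4783 = 1.0922
  (39 − 36.0652)²/36.0652 = 0.2388
  (18 − 20.5435)²/20.5435 = 0.3149
  (42 − 36.5217)²/36.5217 = 0.8218
  (45 − 47.9348)²/47.9348 = 0.1797
χ² = 0.4186 + 1.0922 + 0.2388 + 0.3149 + 0.8218 + 0.1797 = 3.066
df = (2−1)(3−1) = 2. Since 3.066 < 9.21, fail to reject the null hypothesis of independence at α = 0.01.

3.066; fail to reject H₀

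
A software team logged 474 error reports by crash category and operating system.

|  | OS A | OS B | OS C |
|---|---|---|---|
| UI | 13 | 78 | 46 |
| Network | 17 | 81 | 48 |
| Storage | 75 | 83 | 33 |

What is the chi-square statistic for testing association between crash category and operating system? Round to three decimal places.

56.924

Row totals: 137, 146, 191. Column totals: 105, 242, 127. Grand total N = 474.
Expected counts (row total × column total / N):
  UI, OS A: 137×105/474 = 30.3481
  UI, OS B: 137×242/474 = 69.9451
  UI, OS C: 137×127/474 = 36.7068
  Network, OS A: 146×105/474 = 32.3418
  Network, OS B: 146×242/474 = 74.5401
  Network, OS C: 146×127/474 = 39.1181
  Storage, OS A: 191×105/474 = 42.3101
  Storage, OS B: 191×242/474 = 97.5148
  Storage, OS C: 191×127/474 = 51.1751
Contributions (O − E)²/E:
  (13 − 30.3481)²/30.3481 = 9.9168
  (78 − 69.9451)²/69.9451 = 0.9276
  (46 − 36.7068)²/36.7068 = 2.3528
  (17 − 32.3418)²/32.3418 = 7.2776
  (81 − 74.5401)²/74.5401 = 0.5598
  (48 − 39.1181)²/39.1181 = 2.0167
  (75 − 42.3101)²/42.3101 = 25.2571
  (83 − 97.5148)²/97.5148 = 2.1605
  (33 − 51.1751)²/51.1751 = 6.4550
χ² = 9.9168 + 0.9276 + 2.3528 + 7.2776 + 0.5598 + 2.0167 + 25.2571 + 2.1605 + 6.4550 = 56.924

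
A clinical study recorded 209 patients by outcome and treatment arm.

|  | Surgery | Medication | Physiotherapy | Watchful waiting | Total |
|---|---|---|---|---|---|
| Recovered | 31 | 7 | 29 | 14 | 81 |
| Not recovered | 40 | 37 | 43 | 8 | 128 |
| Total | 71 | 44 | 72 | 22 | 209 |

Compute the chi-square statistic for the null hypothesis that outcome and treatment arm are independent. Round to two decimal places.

16.20

Grand total N = 209.
Expected counts (row total × column total / N):
  Recovered, Surgery: 81×71/209 = 27.5167
  Recovered, Medication: 81×44/209 = 17.0526
  Recovered, Physiotherapy: 81×72/209 = 27.9043
  Recovered, Watchful waiting: 81×22/209 = 8.5263
  Not recovered, Surgery: 128×71/209 = 43.4833
  Not recovered, Medication: 128×44/209 = 26.9474
  Not recovered, Physiotherapy: 128×72/209 = 44.0957
  Not recovered, Watchful waiting: 128×22/209 = 13.4737
Contributions (O − E)²/E:
  (31 − 27.5167)²/27.5167 = 0.4409
  (7 − 17.0526)²/17.0526 = 5.9261
  (29 − 27.9043)²/27.9043 = 0.0430
  (14 − 8.5263)²/8.5263 = 3.5140
  (40 − 43.4833)²/43.4833 = 0.2790
  (37 − 26.9474)²/26.9474 = 3.7501
  (43 − 44.0957)²/44.0957 = 0.0272
  (8 − 13.4737)²/13.4737 = 2.2237
χ² = 0.4409 + 5.9261 + 0.0430 + 3.5140 + 0.2790 + 3.7501 + 0.0272 + 2.2237 = 16.20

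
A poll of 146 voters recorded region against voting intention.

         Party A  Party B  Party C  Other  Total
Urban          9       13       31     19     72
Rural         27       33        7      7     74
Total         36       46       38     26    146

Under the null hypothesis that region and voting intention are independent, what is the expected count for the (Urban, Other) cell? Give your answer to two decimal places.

Row total (Urban) = 72; column total (Other) = 26; grand total N = 146.
Expected count = (row total × column total) / N = 72 × 26 / 146 = 12.82.

12.82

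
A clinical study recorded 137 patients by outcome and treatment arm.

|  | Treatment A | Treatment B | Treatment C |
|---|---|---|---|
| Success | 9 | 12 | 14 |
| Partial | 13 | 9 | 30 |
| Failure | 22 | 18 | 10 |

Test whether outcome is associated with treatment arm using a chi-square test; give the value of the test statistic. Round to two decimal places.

16.34

Row totals: 35, 52, 50. Column totals: 44, 39, 54. Grand total N = 137.
Expected counts (row total × column total / N):
  Success, Treatment A: 35×44/137 = 11.2409
  Success, Treatment B: 35×39/137 = 9.9635
  Success, Treatment C: 35×54/137 = 13.7956
  Partial, Treatment A: 52×44/137 = 16.7007
  Partial, Treatment B: 52×39/137 = 14.8029
  Partial, Treatment C: 52×54/137 = 20.4964
  Failure, Treatment A: 50×44/137 = 16.0584
  Failure, Treatment B: 50×39/137 = 14.2336
  Failure, Treatment C: 50×54/137 = 19.7080
Contributions (O − E)²/E:
  (9 − 11.2409)²/11.2409 = 0.4467
  (12 − 9.9635)²/9.9635 = 0.4163
  (14 − 13.7956)²/13.7956 = 0.0030
  (13 − 16.7007)²/16.7007 = 0.8200
  (9 − 14.8029)²/14.8029 = 2.2748
  (30 − 20.4964)²/20.4964 = 4.4066
  (22 − 16.0584)²/16.0584 = 2.1984
  (18 − 14.2336)²/14.2336 = 0.9966
  (10 − 19.7080)²/19.7080 = 4.7821
χ² = 0.4467 + 0.4163 + 0.0030 + 0.8200 + 2.2748 + 4.4066 + 2.1984 + 0.9966 + 4.7821 = 16.34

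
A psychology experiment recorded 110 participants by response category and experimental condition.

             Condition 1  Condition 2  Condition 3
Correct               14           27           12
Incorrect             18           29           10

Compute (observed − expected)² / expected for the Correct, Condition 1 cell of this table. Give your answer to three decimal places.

0.130

Row total (Correct) = 53; column total (Condition 1) = 32; N = 110.
Expected count E = 53 × 32 / 110 = 15.4182.
Contribution = (O − E)²/E = (14 − 15.4182)² / 15.4182 = 0.130.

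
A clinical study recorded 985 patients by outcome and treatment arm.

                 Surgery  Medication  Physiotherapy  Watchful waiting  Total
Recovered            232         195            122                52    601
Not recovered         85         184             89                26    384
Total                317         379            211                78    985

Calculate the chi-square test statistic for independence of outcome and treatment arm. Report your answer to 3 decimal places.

36.268

Grand total N = 985.
Expected counts (row total × column total / N):
  Recovered, Surgery: 601×317/985 = 193.4183
  Recovered, Medication: 601×379/985 = 231.2477
  Recovered, Physiotherapy: 601×211/985 = 128.7421
  Recovered, Watchful waiting: 601×78/985 = 47.5919
  Not recovered, Surgery: 384×317/985 = 123.5817
  Not recovered, Medication: 384×379/985 = 147.7523
  Not recovered, Physiotherapy: 384×211/985 = 82.2579
  Not recovered, Watchful waiting: 384×78/985 = 30.4081
Contributions (O − E)²/E:
  (232 − 193.4183)²/193.4183 = 7.6960
  (195 − 231.2477)²/231.2477 = 5.6818
  (122 − 128.7421)²/128.7421 = 0.3531
  (52 − 47.5919)²/47.5919 = 0.4083
  (85 − 123.5817)²/123.5817 = 12.0450
  (184 − 147.7523)²/147.7523 = 8.8926
  (89 − 82.2579)²/82.2579 = 0.5526
  (26 − 30.4081)²/30.4081 = 0.6390
χ² = 7.6960 + 5.6818 + 0.3531 + 0.4083 + 12.0450 + 8.8926 + 0.5526 + 0.6390 = 36.268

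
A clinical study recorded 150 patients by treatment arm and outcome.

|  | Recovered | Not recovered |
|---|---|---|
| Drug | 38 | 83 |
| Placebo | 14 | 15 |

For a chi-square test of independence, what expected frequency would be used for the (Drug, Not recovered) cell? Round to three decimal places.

Row total (Drug) = 121; column total (Not recovered) = 98; grand total N = 150.
Expected count = (row total × column total) / N = 121 × 98 / 150 = 79.053.

79.053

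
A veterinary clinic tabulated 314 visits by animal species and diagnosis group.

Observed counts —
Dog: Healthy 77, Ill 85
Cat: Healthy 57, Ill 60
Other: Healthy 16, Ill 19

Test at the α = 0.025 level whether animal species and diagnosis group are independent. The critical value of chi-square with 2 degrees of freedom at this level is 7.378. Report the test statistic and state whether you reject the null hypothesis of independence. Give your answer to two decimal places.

Row totals: 162, 117, 35. Column totals: 150, 164. Grand total N = 314.
Expected counts (row total × column total / N):
  Dog, Healthy: 162×150/314 = 77.389
  Dog, Ill: 162×164/314 = 84.611
  Cat, Healthy: 117×150/314 = 55.892
  Cat, Ill: 117×164/314 = 61.108
  Other, Healthy: 35×150/314 = 16.720
  Other, Ill: 35×164/314 = 18.280
Contributions (O − E)²/E:
  (77 − 77.389)²/77.389 = 0.0020
  (85 − 84.611)²/84.611 = 0.0018
  (57 − 55.892)²/55.892 = 0.0220
  (60 − 61.108)²/61.108 = 0.0201
  (16 − 16.720)²/16.720 = 0.0310
  (19 − 18.280)²/18.280 = 0.0284
χ² = 0.0020 + 0.0018 + 0.0220 + 0.0201 + 0.0310 + 0.0284 = 0.11
df = (3−1)(2−1) = 2. Since 0.11 < 7.378, fail to reject the null hypothesis of independence at α = 0.025.

0.11; fail to reject H₀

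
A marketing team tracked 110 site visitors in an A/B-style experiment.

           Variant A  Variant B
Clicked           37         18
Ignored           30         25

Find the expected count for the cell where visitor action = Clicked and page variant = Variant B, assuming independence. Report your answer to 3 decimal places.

21.500

Row total (Clicked) = 55; column total (Variant B) = 43; grand total N = 110.
Expected count = (row total × column total) / N = 55 × 43 / 110 = 21.500.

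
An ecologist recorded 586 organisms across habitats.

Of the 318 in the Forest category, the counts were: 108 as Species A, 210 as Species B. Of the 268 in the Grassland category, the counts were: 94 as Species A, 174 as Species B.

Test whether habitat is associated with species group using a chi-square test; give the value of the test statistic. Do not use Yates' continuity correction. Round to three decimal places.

Row totals: 318, 268. Column totals: 202, 384. Grand total N = 586.
Expected counts (row total × column total / N):
  Forest, Species A: 318×202/586 = 109.6177
  Forest, Species B: 318×384/586 = 208.3823
  Grassland, Species A: 268×202/586 = 92.3823
  Grassland, Species B: 268×384/586 = 175.6177
Contributions (O − E)²/E:
  (108 − 109.6177)²/109.6177 = 0.0239
  (210 − 208.3823)²/208.3823 = 0.0126
  (94 − 92.3823)²/92.3823 = 0.0283
  (174 − 175.6177)²/175.6177 = 0.0149
χ² = 0.0239 + 0.0126 + 0.0283 + 0.0149 = 0.080

0.080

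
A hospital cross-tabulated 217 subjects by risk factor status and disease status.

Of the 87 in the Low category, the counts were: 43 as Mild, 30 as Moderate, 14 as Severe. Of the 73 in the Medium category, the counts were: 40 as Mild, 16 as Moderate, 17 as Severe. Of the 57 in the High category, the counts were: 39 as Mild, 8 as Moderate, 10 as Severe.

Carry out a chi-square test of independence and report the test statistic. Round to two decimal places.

9.59

Row totals: 87, 73, 57. Column totals: 122, 54, 41. Grand total N = 217.
Expected counts (row total × column total / N):
  Low, Mild: 87×122/217 = 48.9124
  Low, Moderate: 87×54/217 = 21.6498
  Low, Severe: 87×41/217 = 16.4378
  Medium, Mild: 73×122/217 = 41.0415
  Medium, Moderate: 73×54/217 = 18.1659
  Medium, Severe: 73×41/217 = 13.7926
  High, Mild: 57×122/217 = 32.0461
  High, Moderate: 57×54/217 = 14.1843
  High, Severe: 57×41/217 = 10.7696
Contributions (O − E)²/E:
  (43 − 48.9124)²/48.9124 = 0.7147
  (30 − 21.6498)²/21.6498 = 3.2206
  (14 − 16.4378)²/16.4378 = 0.3615
  (40 − 41.0415)²/41.0415 = 0.0264
  (16 − 18.1659)²/18.1659 = 0.2582
  (17 − 13.7926)²/13.7926 = 0.7459
  (39 − 32.0461)²/32.0461 = 1.5090
  (8 − 14.1843)²/14.1843 = 2.6963
  (10 − 10.7696)²/10.7696 = 0.0550
χ² = 0.7147 + 3.2206 + 0.3615 + 0.0264 + 0.2582 + 0.7459 + 1.5090 + 2.6963 + 0.0550 = 9.59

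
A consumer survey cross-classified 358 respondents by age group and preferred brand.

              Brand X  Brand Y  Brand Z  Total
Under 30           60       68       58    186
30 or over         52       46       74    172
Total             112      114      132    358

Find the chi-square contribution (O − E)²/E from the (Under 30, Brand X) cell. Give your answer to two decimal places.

Row total (Under 30) = 186; column total (Brand X) = 112; N = 358.
Expected count E = 186 × 112 / 358 = 58.190.
Contribution = (O − E)²/E = (60 − 58.190)² / 58.190 = 0.06.

0.06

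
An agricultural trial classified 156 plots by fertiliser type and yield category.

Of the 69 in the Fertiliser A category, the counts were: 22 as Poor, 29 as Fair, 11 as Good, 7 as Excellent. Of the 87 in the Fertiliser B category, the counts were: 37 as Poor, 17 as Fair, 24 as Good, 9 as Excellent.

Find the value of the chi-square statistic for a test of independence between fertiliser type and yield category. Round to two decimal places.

10.08

Row totals: 69, 87. Column totals: 59, 46, 35, 16. Grand total N = 156.
Expected counts (row total × column total / N):
  Fertiliser A, Poor: 69×59/156 = 26.096
  Fertiliser A, Fair: 69×46/156 = 20.346
  Fertiliser A, Good: 69×35/156 = 15.481
  Fertiliser A, Excellent: 69×16/156 = 7.077
  Fertiliser B, Poor: 87×59/156 = 32.904
  Fertiliser B, Fair: 87×46/156 = 25.654
  Fertiliser B, Good: 87×35/156 = 19.519
  Fertiliser B, Excellent: 87×16/156 = 8.923
Contributions (O − E)²/E:
  (22 − 26.096)²/26.096 = 0.6429
  (29 − 20.346)²/20.346 = 3.6809
  (11 − 15.481)²/15.481 = 1.2970
  (7 − 7.077)²/7.077 = 0.0008
  (37 − 32.904)²/32.904 = 0.5099
  (17 − 25.654)²/25.654 = 2.9193
  (24 − 19.519)²/19.519 = 1.0287
  (9 − 8.923)²/8.923 = 0.0007
χ² = 0.6429 + 3.6809 + 1.2970 + 0.0008 + 0.5099 + 2.9193 + 1.0287 + 0.0007 = 10.08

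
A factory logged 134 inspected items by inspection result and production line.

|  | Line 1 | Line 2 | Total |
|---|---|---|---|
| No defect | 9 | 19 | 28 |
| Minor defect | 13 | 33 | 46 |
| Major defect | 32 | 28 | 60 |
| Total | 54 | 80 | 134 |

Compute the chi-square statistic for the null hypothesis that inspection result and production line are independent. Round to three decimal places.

7.782

Grand total N = 134.
Expected counts (row total × column total / N):
  No defect, Line 1: 28×54/134 = 11.2836
  No defect, Line 2: 28×80/134 = 16.7164
  Minor defect, Line 1: 46×54/134 = 18.5373
  Minor defect, Line 2: 46×80/134 = 27.4627
  Major defect, Line 1: 60×54/134 = 24.1791
  Major defect, Line 2: 60×80/134 = 35.8209
Contributions (O − E)²/E:
  (9 − 11.2836)²/11.2836 = 0.4622
  (19 − 16.7164)²/16.7164 = 0.3120
  (13 − 18.5373)²/18.5373 = 1.6541
  (33 − 27.4627)²/27.4627 = 1.1165
  (32 − 24.1791)²/24.1791 = 2.5297
  (28 − 35.8209)²/35.8209 = 1.7076
χ² = 0.4622 + 0.3120 + 1.6541 + 1.1165 + 2.5297 + 1.7076 = 7.782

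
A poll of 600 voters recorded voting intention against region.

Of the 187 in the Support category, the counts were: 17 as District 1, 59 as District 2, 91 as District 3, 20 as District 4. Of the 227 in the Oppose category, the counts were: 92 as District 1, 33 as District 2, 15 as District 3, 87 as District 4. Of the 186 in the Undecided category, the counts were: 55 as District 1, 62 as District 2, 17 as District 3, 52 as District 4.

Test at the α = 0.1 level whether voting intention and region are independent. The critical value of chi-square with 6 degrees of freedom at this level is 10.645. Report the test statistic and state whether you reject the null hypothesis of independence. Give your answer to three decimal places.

190.491; reject H₀

Row totals: 187, 227, 186. Column totals: 164, 154, 123, 159. Grand total N = 600.
Expected counts (row total × column total / N):
  Support, District 1: 187×164/600 = 51.1133
  Support, District 2: 187×154/600 = 47.9967
  Support, District 3: 187×123/600 = 38.3350
  Support, District 4: 187×159/600 = 49.5550
  Oppose, District 1: 227×164/600 = 62.0467
  Oppose, District 2: 227×154/600 = 58.2633
  Oppose, District 3: 227×123/600 = 46.5350
  Oppose, District 4: 227×159/600 = 60.1550
  Undecided, District 1: 186×164/600 = 50.8400
  Undecided, District 2: 186×154/600 = 47.7400
  Undecided, District 3: 186×123/600 = 38.1300
  Undecided, District 4: 186×159/600 = 49.2900
Contributions (O − E)²/E:
  (17 − 51.1133)²/51.1133 = 22.7674
  (59 − 47.9967)²/47.9967 = 2.5225
  (91 − 38.3350)²/38.3350 = 72.3517
  (20 − 49.5550)²/49.5550 = 17.6268
  (92 − 62.0467)²/62.0467 = 14.4601
  (33 − 58.2633)²/58.2633 = 10.9543
  (15 − 46.5350)²/46.5350 = 21.3701
  (87 − 60.1550)²/60.1550 = 11.9800
  (55 − 50.8400)²/50.8400 = 0.3404
  (62 − 47.7400)²/47.7400 = 4.2595
  (17 − 38.1300)²/38.1300 = 11.7093
  (52 − 49.2900)²/49.2900 = 0.1490
χ² = 22.7674 + 2.5225 + 72.3517 + 17.6268 + 14.4601 + 10.9543 + 21.3701 + 11.9800 + 0.3404 + 4.2595 + 11.7093 + 0.1490 = 190.491
df = (3−1)(4−1) = 6. Since 190.491 > 10.645, reject the null hypothesis of independence at α = 0.1.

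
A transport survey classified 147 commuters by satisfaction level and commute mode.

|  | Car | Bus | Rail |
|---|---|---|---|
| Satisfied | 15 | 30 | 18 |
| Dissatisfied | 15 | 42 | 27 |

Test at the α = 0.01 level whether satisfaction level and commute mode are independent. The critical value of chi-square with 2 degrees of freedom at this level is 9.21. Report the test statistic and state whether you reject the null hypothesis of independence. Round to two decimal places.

Row totals: 63, 84. Column totals: 30, 72, 45. Grand total N = 147.
Expected counts (row total × column total / N):
  Satisfied, Car: 63×30/147 = 12.857
  Satisfied, Bus: 63×72/147 = 30.857
  Satisfied, Rail: 63×45/147 = 19.286
  Dissatisfied, Car: 84×30/147 = 17.143
  Dissatisfied, Bus: 84×72/147 = 41.143
  Dissatisfied, Rail: 84×45/147 = 25.714
Contributions (O − E)²/E:
  (15 − 12.857)²/12.857 = 0.3572
  (30 − 30.857)²/30.857 = 0.0238
  (18 − 19.286)²/19.286 = 0.0858
  (15 − 17.143)²/17.143 = 0.2679
  (42 − 41.143)²/41.143 = 0.0179
  (27 − 25.714)²/25.714 = 0.0643
χ² = 0.3572 + 0.0238 + 0.0858 + 0.2679 + 0.0179 + 0.0643 = 0.82
df = (2−1)(3−1) = 2. Since 0.82 < 9.21, fail to reject the null hypothesis of independence at α = 0.01.

0.82; fail to reject H₀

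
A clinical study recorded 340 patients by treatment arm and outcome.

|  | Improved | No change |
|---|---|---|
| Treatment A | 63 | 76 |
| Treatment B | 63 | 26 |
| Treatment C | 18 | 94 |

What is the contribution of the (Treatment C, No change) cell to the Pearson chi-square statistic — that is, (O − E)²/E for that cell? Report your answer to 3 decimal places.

Row total (Treatment C) = 112; column total (No change) = 196; N = 340.
Expected count E = 112 × 196 / 340 = 64.5647.
Contribution = (O − E)²/E = (94 − 64.5647)² / 64.5647 = 13.420.

13.420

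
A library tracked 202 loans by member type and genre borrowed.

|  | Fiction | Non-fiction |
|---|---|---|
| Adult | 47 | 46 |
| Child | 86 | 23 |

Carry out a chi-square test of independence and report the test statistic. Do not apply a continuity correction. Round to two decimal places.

17.95

Row totals: 93, 109. Column totals: 133, 69. Grand total N = 202.
Expected counts (row total × column total / N):
  Adult, Fiction: 93×133/202 = 61.233
  Adult, Non-fiction: 93×69/202 = 31.767
  Child, Fiction: 109×133/202 = 71.767
  Child, Non-fiction: 109×69/202 = 37.233
Contributions (O − E)²/E:
  (47 − 61.233)²/61.233 = 3.3083
  (46 − 31.767)²/31.767 = 6.3770
  (86 − 71.767)²/71.767 = 2.8227
  (23 − 37.233)²/37.233 = 5.4408
χ² = 3.3083 + 6.3770 + 2.8227 + 5.4408 = 17.95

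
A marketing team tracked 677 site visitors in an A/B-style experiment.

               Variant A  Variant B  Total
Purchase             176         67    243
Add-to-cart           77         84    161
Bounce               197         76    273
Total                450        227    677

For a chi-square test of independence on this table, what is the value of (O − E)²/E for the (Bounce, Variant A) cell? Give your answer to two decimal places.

1.33

Row total (Bounce) = 273; column total (Variant A) = 450; N = 677.
Expected count E = 273 × 450 / 677 = 181.462.
Contribution = (O − E)²/E = (197 − 181.462)² / 181.462 = 1.33.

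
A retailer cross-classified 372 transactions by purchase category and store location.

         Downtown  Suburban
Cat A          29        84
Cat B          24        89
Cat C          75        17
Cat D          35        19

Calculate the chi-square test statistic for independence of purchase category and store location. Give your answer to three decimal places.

101.326

Row totals: 113, 113, 92, 54. Column totals: 163, 209. Grand total N = 372.
Expected counts (row total × column total / N):
  Cat A, Downtown: 113×163/372 = 49.5134
  Cat A, Suburban: 113×209/372 = 63.4866
  Cat B, Downtown: 113×163/372 = 49.5134
  Cat B, Suburban: 113×209/372 = 63.4866
  Cat C, Downtown: 92×163/372 = 40.3118
  Cat C, Suburban: 92×209/372 = 51.6882
  Cat D, Downtown: 54×163/372 = 23.6613
  Cat D, Suburban: 54×209/372 = 30.3387
Contributions (O − E)²/E:
  (29 − 49.5134)²/49.5134 = 8.4987
  (84 − 63.4866)²/63.4866 = 6.6282
  (24 − 49.5134)²/49.5134 = 13.1466
  (89 − 63.4866)²/63.4866 = 10.2531
  (75 − 40.3118)²/40.3118 = 29.8491
  (17 − 51.6882)²/51.6882 = 23.2794
  (35 − 23.6613)²/23.6613 = 5.4336
  (19 − 30.3387)²/30.3387 = 4.2377
χ² = 8.4987 + 6.6282 + 13.1466 + 10.2531 + 29.8491 + 23.2794 + 5.4336 + 4.2377 = 101.326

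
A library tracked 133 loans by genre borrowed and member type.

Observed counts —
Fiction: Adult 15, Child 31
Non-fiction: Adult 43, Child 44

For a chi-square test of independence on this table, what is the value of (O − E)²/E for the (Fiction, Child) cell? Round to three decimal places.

Row total (Fiction) = 46; column total (Child) = 75; N = 133.
Expected count E = 46 × 75 / 133 = 25.9398.
Contribution = (O − E)²/E = (31 − 25.9398)² / 25.9398 = 0.987.

0.987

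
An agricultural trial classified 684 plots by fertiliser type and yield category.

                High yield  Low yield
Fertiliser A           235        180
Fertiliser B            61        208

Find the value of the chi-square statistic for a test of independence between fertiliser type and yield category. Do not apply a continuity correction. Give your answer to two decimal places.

Row totals: 415, 269. Column totals: 296, 388. Grand total N = 684.
Expected counts (row total × column total / N):
  Fertiliser A, High yield: 415×296/684 = 179.591
  Fertiliser A, Low yield: 415×388/684 = 235.409
  Fertiliser B, High yield: 269×296/684 = 116.409
  Fertiliser B, Low yield: 269×388/684 = 152.591
Contributions (O − E)²/E:
  (235 − 179.591)²/179.591 = 17.0953
  (180 − 235.409)²/235.409 = 13.0418
  (61 − 116.409)²/116.409 = 26.3739
  (208 − 152.591)²/152.591 = 20.1202
χ² = 17.0953 + 13.0418 + 26.3739 + 20.1202 = 76.63

76.63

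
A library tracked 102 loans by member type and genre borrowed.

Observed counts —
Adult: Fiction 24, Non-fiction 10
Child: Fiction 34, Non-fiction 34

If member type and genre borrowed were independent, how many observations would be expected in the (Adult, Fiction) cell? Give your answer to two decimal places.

Row total (Adult) = 34; column total (Fiction) = 58; grand total N = 102.
Expected count = (row total × column total) / N = 34 × 58 / 102 = 19.33.

19.33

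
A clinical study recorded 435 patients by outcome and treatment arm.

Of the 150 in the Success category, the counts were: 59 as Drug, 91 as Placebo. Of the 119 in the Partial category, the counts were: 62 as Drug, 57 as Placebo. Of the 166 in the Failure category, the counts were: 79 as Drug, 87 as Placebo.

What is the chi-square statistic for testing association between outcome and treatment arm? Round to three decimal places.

4.636

Row totals: 150, 119, 166. Column totals: 200, 235. Grand total N = 435.
Expected counts (row total × column total / N):
  Success, Drug: 150×200/435 = 68.9655
  Success, Placebo: 150×235/435 = 81.0345
  Partial, Drug: 119×200/435 = 54.7126
  Partial, Placebo: 119×235/435 = 64.2874
  Failure, Drug: 166×200/435 = 76.3218
  Failure, Placebo: 166×235/435 = 89.6782
Contributions (O − E)²/E:
  (59 − 68.9655)²/68.9655 = 1.4400
  (91 − 81.0345)²/81.0345 = 1.2255
  (62 − 54.7126)²/54.7126 = 0.9706
  (57 − 64.2874)²/64.2874 = 0.8261
  (79 − 76.3218)²/76.3218 = 0.0940
  (87 − 89.6782)²/89.6782 = 0.0800
χ² = 1.4400 + 1.2255 + 0.9706 + 0.8261 + 0.0940 + 0.0800 = 4.636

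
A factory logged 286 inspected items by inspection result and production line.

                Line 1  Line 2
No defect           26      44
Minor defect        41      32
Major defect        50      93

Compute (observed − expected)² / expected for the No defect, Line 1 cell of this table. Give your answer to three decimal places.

0.243

Row total (No defect) = 70; column total (Line 1) = 117; N = 286.
Expected count E = 70 × 117 / 286 = 28.6364.
Contribution = (O − E)²/E = (26 − 28.6364)² / 28.6364 = 0.243.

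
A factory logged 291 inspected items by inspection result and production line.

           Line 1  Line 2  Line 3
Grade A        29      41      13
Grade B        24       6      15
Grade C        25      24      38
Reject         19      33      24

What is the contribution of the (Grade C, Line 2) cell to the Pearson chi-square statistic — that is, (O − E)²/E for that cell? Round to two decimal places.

Row total (Grade C) = 87; column total (Line 2) = 104; N = 291.
Expected count E = 87 × 104 / 291 = 31.0928.
Contribution = (O − E)²/E = (24 − 31.0928)² / 31.0928 = 1.62.

1.62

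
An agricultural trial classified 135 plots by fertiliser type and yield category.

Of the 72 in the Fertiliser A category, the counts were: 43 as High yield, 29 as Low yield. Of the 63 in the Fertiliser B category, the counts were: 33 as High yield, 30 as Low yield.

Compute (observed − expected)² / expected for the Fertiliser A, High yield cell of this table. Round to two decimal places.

0.15

Row total (Fertiliser A) = 72; column total (High yield) = 76; N = 135.
Expected count E = 72 × 76 / 135 = 40.533.
Contribution = (O − E)²/E = (43 − 40.533)² / 40.533 = 0.15.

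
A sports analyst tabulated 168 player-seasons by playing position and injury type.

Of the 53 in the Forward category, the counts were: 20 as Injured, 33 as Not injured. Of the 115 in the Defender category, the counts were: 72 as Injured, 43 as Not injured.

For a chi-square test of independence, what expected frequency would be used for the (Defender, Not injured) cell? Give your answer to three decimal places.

52.024

Row total (Defender) = 115; column total (Not injured) = 76; grand total N = 168.
Expected count = (row total × column total) / N = 115 × 76 / 168 = 52.024.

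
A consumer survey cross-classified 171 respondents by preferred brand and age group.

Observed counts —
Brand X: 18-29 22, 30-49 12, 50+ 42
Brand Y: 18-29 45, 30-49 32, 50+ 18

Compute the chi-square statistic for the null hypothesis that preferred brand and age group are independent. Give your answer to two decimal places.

Row totals: 76, 95. Column totals: 67, 44, 60. Grand total N = 171.
Expected counts (row total × column total / N):
  Brand X, 18-29: 76×67/171 = 29.778
  Brand X, 30-49: 76×44/171 = 19.556
  Brand X, 50+: 76×60/171 = 26.667
  Brand Y, 18-29: 95×67/171 = 37.222
  Brand Y, 30-49: 95×44/171 = 24.444
  Brand Y, 50+: 95×60/171 = 33.333
Contributions (O − E)²/E:
  (22 − 29.778)²/29.778 = 2.0316
  (12 − 19.556)²/19.556 = 2.9195
  (42 − 26.667)²/26.667 = 8.8162
  (45 − 37.222)²/37.222 = 1.6253
  (32 − 24.444)²/24.444 = 2.3357
  (18 − 33.333)²/33.333 = 7.0531
χ² = 2.0316 + 2.9195 + 8.8162 + 1.6253 + 2.3357 + 7.0531 = 24.78

24.78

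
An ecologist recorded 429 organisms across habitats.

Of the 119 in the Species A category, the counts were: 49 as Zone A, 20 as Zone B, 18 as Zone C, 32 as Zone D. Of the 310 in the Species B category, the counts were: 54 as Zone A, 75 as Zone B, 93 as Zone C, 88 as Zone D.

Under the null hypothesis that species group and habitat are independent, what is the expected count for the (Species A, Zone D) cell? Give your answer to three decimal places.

33.287

Row total (Species A) = 119; column total (Zone D) = 120; grand total N = 429.
Expected count = (row total × column total) / N = 119 × 120 / 429 = 33.287.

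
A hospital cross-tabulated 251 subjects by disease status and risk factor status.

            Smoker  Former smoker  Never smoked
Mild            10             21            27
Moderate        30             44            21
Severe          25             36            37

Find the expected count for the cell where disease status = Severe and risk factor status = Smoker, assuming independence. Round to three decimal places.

Row total (Severe) = 98; column total (Smoker) = 65; grand total N = 251.
Expected count = (row total × column total) / N = 98 × 65 / 251 = 25.378.

25.378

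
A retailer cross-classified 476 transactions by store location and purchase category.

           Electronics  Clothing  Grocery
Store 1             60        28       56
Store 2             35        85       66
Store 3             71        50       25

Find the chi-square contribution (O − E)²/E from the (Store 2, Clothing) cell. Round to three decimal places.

7.128

Row total (Store 2) = 186; column total (Clothing) = 163; N = 476.
Expected count E = 186 × 163 / 476 = 63.6933.
Contribution = (O − E)²/E = (85 − 63.6933)² / 63.6933 = 7.128.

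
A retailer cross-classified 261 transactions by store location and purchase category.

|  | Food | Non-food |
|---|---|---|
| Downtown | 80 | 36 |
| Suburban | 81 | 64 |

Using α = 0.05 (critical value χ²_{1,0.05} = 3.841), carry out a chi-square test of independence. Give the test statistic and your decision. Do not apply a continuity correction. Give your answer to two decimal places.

Row totals: 116, 145. Column totals: 161, 100. Grand total N = 261.
Expected counts (row total × column total / N):
  Downtown, Food: 116×161/261 = 71.556
  Downtown, Non-food: 116×100/261 = 44.444
  Suburban, Food: 145×161/261 = 89.444
  Suburban, Non-food: 145×100/261 = 55.556
Contributions (O − E)²/E:
  (80 − 71.556)²/71.556 = 0.9964
  (36 − 44.444)²/44.444 = 1.6043
  (81 − 89.444)²/89.444 = 0.7972
  (64 − 55.556)²/55.556 = 1.2834
χ² = 0.9964 + 1.6043 + 0.7972 + 1.2834 = 4.68
df = (2−1)(2−1) = 1. Since 4.68 > 3.841, reject the null hypothesis of independence at α = 0.05.

4.68; reject H₀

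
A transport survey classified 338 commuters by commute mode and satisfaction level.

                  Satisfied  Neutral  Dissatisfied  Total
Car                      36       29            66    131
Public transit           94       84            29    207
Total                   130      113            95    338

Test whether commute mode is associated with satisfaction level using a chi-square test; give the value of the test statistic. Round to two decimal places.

52.63

Grand total N = 338.
Expected counts (row total × column total / N):
  Car, Satisfied: 131×130/338 = 50.385
  Car, Neutral: 131×113/338 = 43.796
  Car, Dissatisfied: 131×95/338 = 36.820
  Public transit, Satisfied: 207×130/338 = 79.615
  Public transit, Neutral: 207×113/338 = 69.204
  Public transit, Dissatisfied: 207×95/338 = 58.180
Contributions (O − E)²/E:
  (36 − 50.385)²/50.385 = 4.1069
  (29 − 43.796)²/43.796 = 4.9987
  (66 − 36.820)²/36.820 = 23.1253
  (94 − 79.615)²/79.615 = 2.5991
  (84 − 69.204)²/69.204 = 3.1634
  (29 − 58.180)²/58.180 = 14.6351
χ² = 4.1069 + 4.9987 + 23.1253 + 2.5991 + 3.1634 + 14.6351 = 52.63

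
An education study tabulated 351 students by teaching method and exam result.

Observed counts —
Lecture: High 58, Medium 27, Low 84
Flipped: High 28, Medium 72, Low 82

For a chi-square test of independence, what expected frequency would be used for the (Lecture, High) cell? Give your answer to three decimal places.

41.407

Row total (Lecture) = 169; column total (High) = 86; grand total N = 351.
Expected count = (row total × column total) / N = 169 × 86 / 351 = 41.407.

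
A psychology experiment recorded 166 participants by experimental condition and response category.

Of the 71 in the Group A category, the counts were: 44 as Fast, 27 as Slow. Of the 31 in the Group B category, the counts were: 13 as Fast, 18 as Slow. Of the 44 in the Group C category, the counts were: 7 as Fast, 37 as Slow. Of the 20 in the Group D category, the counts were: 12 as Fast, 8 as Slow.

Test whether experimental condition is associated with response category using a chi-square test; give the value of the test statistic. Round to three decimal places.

25.129

Row totals: 71, 31, 44, 20. Column totals: 76, 90. Grand total N = 166.
Expected counts (row total × column total / N):
  Group A, Fast: 71×76/166 = 32.50602
  Group A, Slow: 71×90/166 = 38.49398
  Group B, Fast: 31×76/166 = 14.19277
  Group B, Slow: 31×90/166 = 16.80723
  Group C, Fast: 44×76/166 = 20.14458
  Group C, Slow: 44×90/166 = 23.85542
  Group D, Fast: 20×76/166 = 9.15663
  Group D, Slow: 20×90/166 = 10.84337
Contributions (O − E)²/E:
  (44 − 32.50602)²/32.50602 = 4.0642
  (27 − 38.49398)²/38.49398 = 3.4320
  (13 − 14.19277)²/14.19277 = 0.1002
  (18 − 16.80723)²/16.80723 = 0.0846
  (7 − 20.14458)²/20.14458 = 8.5770
  (37 − 23.85542)²/23.85542 = 7.2428
  (12 − 9.15663)²/9.15663 = 0.8829
  (8 − 10.84337)²/10.84337 = 0.7456
χ² = 4.0642 + 3.4320 + 0.1002 + 0.0846 + 8.5770 + 7.2428 + 0.8829 + 0.7456 = 25.129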